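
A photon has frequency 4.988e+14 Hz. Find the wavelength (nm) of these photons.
601.03 nm

Using the wave equation: c = fλ

Solving for wavelength:
λ = c/f = (3×10⁸ m/s) / (4.988e+14 Hz)
λ = 601.03 nm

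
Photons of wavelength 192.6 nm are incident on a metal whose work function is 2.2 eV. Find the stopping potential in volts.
4.2374 V

The stopping potential V_s satisfies: eV_s = KE_max

First, find KE_max using Einstein's equation:
E_photon = hc/λ = 6.4374 eV
KE_max = E_photon - φ = 6.4374 - 2.2 = 4.2374 eV

Since eV_s = KE_max:
V_s = KE_max/e = 4.2374 V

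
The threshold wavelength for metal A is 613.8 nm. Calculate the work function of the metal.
2.02 eV

At the threshold wavelength, photon energy equals work function:
φ = hc/λ₀

Calculating:
φ = (6.626×10⁻³⁴ J·s)(3×10⁸ m/s) / (613.8×10⁻⁹ m)
φ = 2.02 eV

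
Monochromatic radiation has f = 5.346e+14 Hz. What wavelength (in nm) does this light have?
560.78 nm

Using the wave equation: c = fλ

Solving for wavelength:
λ = c/f = (3×10⁸ m/s) / (5.346e+14 Hz)
λ = 560.78 nm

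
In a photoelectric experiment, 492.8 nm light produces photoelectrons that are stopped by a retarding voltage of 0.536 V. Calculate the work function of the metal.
1.98 eV

The stopping potential gives the maximum kinetic energy: KE_max = eV_s = 0.536 eV

From Einstein's photoelectric equation: KE_max = hc/λ - φ
Rearranging: φ = hc/λ - KE_max

Calculate photon energy:
E_photon = hc/λ = (6.626×10⁻³⁴ J·s)(3×10⁸ m/s) / (492.8×10⁻⁹ m) = 2.5159 eV

Therefore:
φ = 2.5159 - 0.536 = 1.98 eV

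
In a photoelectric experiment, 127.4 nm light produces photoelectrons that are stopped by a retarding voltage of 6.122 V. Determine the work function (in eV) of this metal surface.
3.61 eV

The stopping potential gives the maximum kinetic energy: KE_max = eV_s = 6.122 eV

From Einstein's photoelectric equation: KE_max = hc/λ - φ
Rearranging: φ = hc/λ - KE_max

Calculate photon energy:
E_photon = hc/λ = (6.626×10⁻³⁴ J·s)(3×10⁸ m/s) / (127.4×10⁻⁹ m) = 9.7319 eV

Therefore:
φ = 9.7319 - 6.122 = 3.61 eV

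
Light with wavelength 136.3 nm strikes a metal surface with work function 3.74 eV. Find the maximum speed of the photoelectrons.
1.3727e+06 m/s

First, find the maximum kinetic energy:
E_photon = hc/λ = 9.0964 eV
KE_max = E_photon - φ = 9.0964 - 3.74 = 5.3564 eV

Convert to Joules: KE_max = 5.3564 × 1.602×10⁻¹⁹ J = 8.5819e-19 J

Then use KE = ½mv² to find velocity:
v = √(2·KE/m) = √(2 × 8.5819e-19 J / 9.109e-31 kg)
v = 1.3727e+06 m/s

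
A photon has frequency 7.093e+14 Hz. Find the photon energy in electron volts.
2.9334 eV

Using E = hf:

E = hf = (6.626×10⁻³⁴ J·s)(7.093e+14 Hz)
E = 2.9334 eV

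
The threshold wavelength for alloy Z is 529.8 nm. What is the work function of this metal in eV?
2.34 eV

At the threshold wavelength, photon energy equals work function:
φ = hc/λ₀

Calculating:
φ = (6.626×10⁻³⁴ J·s)(3×10⁸ m/s) / (529.8×10⁻⁹ m)
φ = 2.34 eV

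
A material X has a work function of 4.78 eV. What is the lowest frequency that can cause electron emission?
1.1558e+15 Hz

The threshold frequency is when the photon energy equals the work function:
hf₀ = φ

Solving for f₀:
f₀ = φ/h = (4.78 eV × 1.602×10⁻¹⁹ J/eV) / (6.626×10⁻³⁴ J·s)
f₀ = 1.1558e+15 Hz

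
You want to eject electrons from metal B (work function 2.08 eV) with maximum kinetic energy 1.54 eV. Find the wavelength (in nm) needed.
342.50 nm

From Einstein's equation: KE_max = hc/λ - φ

Rearranging for λ:
hc/λ = KE_max + φ
λ = hc/(KE_max + φ)

Required photon energy:
E_photon = KE_max + φ = 1.54 + 2.08 = 3.62 eV

Required wavelength:
λ = hc/E_photon = (6.626×10⁻³⁴)(3×10⁸) / (3.62 × 1.602×10⁻¹⁹)
λ = 342.50 nm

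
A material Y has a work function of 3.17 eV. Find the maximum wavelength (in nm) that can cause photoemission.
391.12 nm

The threshold wavelength is when the photon energy equals the work function:
hc/λ₀ = φ

Solving for λ₀:
λ₀ = hc/φ = (6.626×10⁻³⁴ J·s)(3×10⁸ m/s) / (3.17 eV × 1.602×10⁻¹⁹ J/eV)
λ₀ = 391.12 nm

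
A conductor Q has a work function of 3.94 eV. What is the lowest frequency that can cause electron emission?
9.5269e+14 Hz

The threshold frequency is when the photon energy equals the work function:
hf₀ = φ

Solving for f₀:
f₀ = φ/h = (3.94 eV × 1.602×10⁻¹⁹ J/eV) / (6.626×10⁻³⁴ J·s)
f₀ = 9.5269e+14 Hz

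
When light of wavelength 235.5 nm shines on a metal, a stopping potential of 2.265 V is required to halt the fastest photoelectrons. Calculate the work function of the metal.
3.00 eV

The stopping potential gives the maximum kinetic energy: KE_max = eV_s = 2.265 eV

From Einstein's photoelectric equation: KE_max = hc/λ - φ
Rearranging: φ = hc/λ - KE_max

Calculate photon energy:
E_photon = hc/λ = (6.626×10⁻³⁴ J·s)(3×10⁸ m/s) / (235.5×10⁻⁹ m) = 5.2647 eV

Therefore:
φ = 5.2647 - 2.265 = 3.00 eV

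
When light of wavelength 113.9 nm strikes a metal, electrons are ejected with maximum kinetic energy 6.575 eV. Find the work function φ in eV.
4.31 eV

From Einstein's photoelectric equation: KE_max = hf - φ = hc/λ - φ

Rearranging for φ:
φ = hc/λ - KE_max

Calculate photon energy:
E_photon = hc/λ = 10.8854 eV

Therefore:
φ = 10.8854 - 6.575 = 4.31 eV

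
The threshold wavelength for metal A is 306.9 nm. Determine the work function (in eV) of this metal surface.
4.04 eV

At the threshold wavelength, photon energy equals work function:
φ = hc/λ₀

Calculating:
φ = (6.626×10⁻³⁴ J·s)(3×10⁸ m/s) / (306.9×10⁻⁹ m)
φ = 4.04 eV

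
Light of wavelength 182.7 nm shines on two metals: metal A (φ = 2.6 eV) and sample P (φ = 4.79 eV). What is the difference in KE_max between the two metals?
2.1900 eV

Using KE_max = hc/λ - φ for each metal:

Photon energy: E = hc/λ = 6.7862 eV

For metal A (φ₁ = 2.6 eV):
KE₁ = E - φ₁ = 6.7862 - 2.6 = 4.1862 eV

For sample P (φ₂ = 4.79 eV):
KE₂ = E - φ₂ = 6.7862 - 4.79 = 1.9962 eV

Difference:
ΔKE = KE₁ - KE₂ = 4.1862 - 1.9962 = 2.1900 eV

Note: The difference equals the difference in work functions: 4.79 - 2.6 = 2.19 eV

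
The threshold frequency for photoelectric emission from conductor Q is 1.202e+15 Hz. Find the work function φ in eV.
4.97 eV

At the threshold frequency, photon energy equals work function:
φ = hf₀

Calculating:
φ = (6.626×10⁻³⁴ J·s)(1.202e+15 Hz)
φ = 4.97 eV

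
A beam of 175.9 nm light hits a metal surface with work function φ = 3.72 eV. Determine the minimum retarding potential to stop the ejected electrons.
3.3286 V

The stopping potential V_s satisfies: eV_s = KE_max

First, find KE_max using Einstein's equation:
E_photon = hc/λ = 7.0486 eV
KE_max = E_photon - φ = 7.0486 - 3.72 = 3.3286 eV

Since eV_s = KE_max:
V_s = KE_max/e = 3.3286 V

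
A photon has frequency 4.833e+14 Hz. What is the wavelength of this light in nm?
620.30 nm

Using the wave equation: c = fλ

Solving for wavelength:
λ = c/f = (3×10⁸ m/s) / (4.833e+14 Hz)
λ = 620.30 nm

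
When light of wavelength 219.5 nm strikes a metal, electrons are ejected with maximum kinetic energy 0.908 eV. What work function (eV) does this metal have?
4.74 eV

From Einstein's photoelectric equation: KE_max = hf - φ = hc/λ - φ

Rearranging for φ:
φ = hc/λ - KE_max

Calculate photon energy:
E_photon = hc/λ = 5.6485 eV

Therefore:
φ = 5.6485 - 0.908 = 4.74 eV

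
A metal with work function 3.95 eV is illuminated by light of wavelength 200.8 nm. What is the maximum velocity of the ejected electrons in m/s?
8.8459e+05 m/s

First, find the maximum kinetic energy:
E_photon = hc/λ = 6.1745 eV
KE_max = E_photon - φ = 6.1745 - 3.95 = 2.2245 eV

Convert to Joules: KE_max = 2.2245 × 1.602×10⁻¹⁹ J = 3.5641e-19 J

Then use KE = ½mv² to find velocity:
v = √(2·KE/m) = √(2 × 3.5641e-19 J / 9.109e-31 kg)
v = 8.8459e+05 m/s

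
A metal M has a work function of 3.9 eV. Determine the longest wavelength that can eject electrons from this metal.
317.91 nm

The threshold wavelength is when the photon energy equals the work function:
hc/λ₀ = φ

Solving for λ₀:
λ₀ = hc/φ = (6.626×10⁻³⁴ J·s)(3×10⁸ m/s) / (3.9 eV × 1.602×10⁻¹⁹ J/eV)
λ₀ = 317.91 nm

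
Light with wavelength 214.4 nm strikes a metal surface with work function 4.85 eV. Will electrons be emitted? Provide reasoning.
Yes

For photoemission, the photon energy must exceed the work function.

Photon energy: E = hc/λ = 5.7828 eV
Work function: φ = 4.85 eV

Since E_photon (5.7828 eV) > φ (4.85 eV), photoemission WILL occur.
The threshold wavelength is λ₀ = hc/φ = 255.6 nm.
Since 214.4 nm < 255.6 nm, the light has sufficient energy.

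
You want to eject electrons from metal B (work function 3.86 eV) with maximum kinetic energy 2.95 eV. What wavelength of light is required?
182.06 nm

From Einstein's equation: KE_max = hc/λ - φ

Rearranging for λ:
hc/λ = KE_max + φ
λ = hc/(KE_max + φ)

Required photon energy:
E_photon = KE_max + φ = 2.95 + 3.86 = 6.81 eV

Required wavelength:
λ = hc/E_photon = (6.626×10⁻³⁴)(3×10⁸) / (6.81 × 1.602×10⁻¹⁹)
λ = 182.06 nm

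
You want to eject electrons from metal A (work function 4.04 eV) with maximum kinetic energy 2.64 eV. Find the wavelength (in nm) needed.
185.61 nm

From Einstein's equation: KE_max = hc/λ - φ

Rearranging for λ:
hc/λ = KE_max + φ
λ = hc/(KE_max + φ)

Required photon energy:
E_photon = KE_max + φ = 2.64 + 4.04 = 6.68 eV

Required wavelength:
λ = hc/E_photon = (6.626×10⁻³⁴)(3×10⁸) / (6.68 × 1.602×10⁻¹⁹)
λ = 185.61 nm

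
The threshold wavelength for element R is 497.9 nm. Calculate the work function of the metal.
2.49 eV

At the threshold wavelength, photon energy equals work function:
φ = hc/λ₀

Calculating:
φ = (6.626×10⁻³⁴ J·s)(3×10⁸ m/s) / (497.9×10⁻⁹ m)
φ = 2.49 eV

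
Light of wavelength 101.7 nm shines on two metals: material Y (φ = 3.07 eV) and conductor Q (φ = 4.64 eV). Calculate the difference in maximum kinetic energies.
1.5700 eV

Using KE_max = hc/λ - φ for each metal:

Photon energy: E = hc/λ = 12.1912 eV

For material Y (φ₁ = 3.07 eV):
KE₁ = E - φ₁ = 12.1912 - 3.07 = 9.1212 eV

For conductor Q (φ₂ = 4.64 eV):
KE₂ = E - φ₂ = 12.1912 - 4.64 = 7.5512 eV

Difference:
ΔKE = KE₁ - KE₂ = 9.1212 - 7.5512 = 1.5700 eV

Note: The difference equals the difference in work functions: 4.64 - 3.07 = 1.57 eV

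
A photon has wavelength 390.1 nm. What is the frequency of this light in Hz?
7.6850e+14 Hz

Using the wave equation: c = fλ

Solving for frequency:
f = c/λ = (3×10⁸ m/s) / (390.1×10⁻⁹ m)
f = 7.6850e+14 Hz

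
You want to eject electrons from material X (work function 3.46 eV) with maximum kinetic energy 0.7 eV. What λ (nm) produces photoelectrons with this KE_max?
298.04 nm

From Einstein's equation: KE_max = hc/λ - φ

Rearranging for λ:
hc/λ = KE_max + φ
λ = hc/(KE_max + φ)

Required photon energy:
E_photon = KE_max + φ = 0.7 + 3.46 = 4.16 eV

Required wavelength:
λ = hc/E_photon = (6.626×10⁻³⁴)(3×10⁸) / (4.16 × 1.602×10⁻¹⁹)
λ = 298.04 nm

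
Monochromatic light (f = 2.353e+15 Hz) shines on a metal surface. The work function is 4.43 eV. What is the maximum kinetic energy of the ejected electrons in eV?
5.3012 eV

Using Einstein's photoelectric equation: KE_max = hf - φ

First, calculate the photon energy:
E_photon = hf = (6.626×10⁻³⁴ J·s)(2.353e+15 Hz)
E_photon = 9.7312 eV

Then, the maximum kinetic energy:
KE_max = E_photon - φ = 9.7312 eV - 4.43 eV = 5.3012 eV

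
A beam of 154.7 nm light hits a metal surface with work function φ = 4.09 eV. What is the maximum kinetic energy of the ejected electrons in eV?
3.9245 eV

Using Einstein's photoelectric equation: KE_max = hf - φ = hc/λ - φ

First, calculate the photon energy:
E_photon = hc/λ = (6.626×10⁻³⁴ J·s)(3×10⁸ m/s) / (154.7×10⁻⁹ m)
E_photon = 8.0145 eV

Then, the maximum kinetic energy:
KE_max = E_photon - φ = 8.0145 eV - 4.09 eV = 3.9245 eV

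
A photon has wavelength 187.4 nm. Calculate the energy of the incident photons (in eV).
6.6160 eV

Using E = hf = hc/λ:

E = hc/λ = (6.626×10⁻³⁴ J·s)(3×10⁸ m/s) / (187.4×10⁻⁹ m)
E = 6.6160 eV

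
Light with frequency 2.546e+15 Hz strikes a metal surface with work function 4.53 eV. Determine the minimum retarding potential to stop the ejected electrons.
5.9994 V

The stopping potential V_s satisfies: eV_s = KE_max

First, find KE_max using Einstein's equation:
E_photon = hf = (6.626×10⁻³⁴ J·s)(2.546e+15 Hz) = 10.5294 eV
KE_max = E_photon - φ = 10.5294 - 4.53 = 5.9994 eV

Since eV_s = KE_max:
V_s = KE_max/e = 5.9994 V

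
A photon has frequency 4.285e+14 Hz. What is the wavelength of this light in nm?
699.63 nm

Using the wave equation: c = fλ

Solving for wavelength:
λ = c/f = (3×10⁸ m/s) / (4.285e+14 Hz)
λ = 699.63 nm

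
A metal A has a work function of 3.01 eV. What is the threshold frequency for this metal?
7.2781e+14 Hz

The threshold frequency is when the photon energy equals the work function:
hf₀ = φ

Solving for f₀:
f₀ = φ/h = (3.01 eV × 1.602×10⁻¹⁹ J/eV) / (6.626×10⁻³⁴ J·s)
f₀ = 7.2781e+14 Hz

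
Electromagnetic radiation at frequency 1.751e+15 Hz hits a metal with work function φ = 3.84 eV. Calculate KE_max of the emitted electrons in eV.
3.4016 eV

Using Einstein's photoelectric equation: KE_max = hf - φ

First, calculate the photon energy:
E_photon = hf = (6.626×10⁻³⁴ J·s)(1.751e+15 Hz)
E_photon = 7.2416 eV

Then, the maximum kinetic energy:
KE_max = E_photon - φ = 7.2416 eV - 3.84 eV = 3.4016 eV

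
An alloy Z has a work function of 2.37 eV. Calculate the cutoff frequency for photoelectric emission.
5.7306e+14 Hz

The threshold frequency is when the photon energy equals the work function:
hf₀ = φ

Solving for f₀:
f₀ = φ/h = (2.37 eV × 1.602×10⁻¹⁹ J/eV) / (6.626×10⁻³⁴ J·s)
f₀ = 5.7306e+14 Hz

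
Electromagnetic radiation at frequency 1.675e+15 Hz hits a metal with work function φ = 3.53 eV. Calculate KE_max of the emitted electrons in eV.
3.3972 eV

Using Einstein's photoelectric equation: KE_max = hf - φ

First, calculate the photon energy:
E_photon = hf = (6.626×10⁻³⁴ J·s)(1.675e+15 Hz)
E_photon = 6.9272 eV

Then, the maximum kinetic energy:
KE_max = E_photon - φ = 6.9272 eV - 3.53 eV = 3.3972 eV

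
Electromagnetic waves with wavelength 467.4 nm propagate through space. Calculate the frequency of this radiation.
6.4140e+14 Hz

Using the wave equation: c = fλ

Solving for frequency:
f = c/λ = (3×10⁸ m/s) / (467.4×10⁻⁹ m)
f = 6.4140e+14 Hz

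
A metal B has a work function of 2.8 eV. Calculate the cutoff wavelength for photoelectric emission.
442.80 nm

The threshold wavelength is when the photon energy equals the work function:
hc/λ₀ = φ

Solving for λ₀:
λ₀ = hc/φ = (6.626×10⁻³⁴ J·s)(3×10⁸ m/s) / (2.8 eV × 1.602×10⁻¹⁹ J/eV)
λ₀ = 442.80 nm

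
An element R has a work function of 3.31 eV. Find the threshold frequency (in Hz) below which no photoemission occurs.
8.0035e+14 Hz

The threshold frequency is when the photon energy equals the work function:
hf₀ = φ

Solving for f₀:
f₀ = φ/h = (3.31 eV × 1.602×10⁻¹⁹ J/eV) / (6.626×10⁻³⁴ J·s)
f₀ = 8.0035e+14 Hz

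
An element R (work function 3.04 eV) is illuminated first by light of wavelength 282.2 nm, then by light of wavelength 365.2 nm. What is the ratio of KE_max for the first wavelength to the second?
3.8130

Using Einstein's equation: KE_max = hc/λ - φ

For λ₁ = 282.2 nm:
E₁ = hc/λ₁ = 4.3935 eV
KE₁ = E₁ - φ = 4.3935 - 3.04 = 1.3535 eV

For λ₂ = 365.2 nm:
E₂ = hc/λ₂ = 3.3950 eV
KE₂ = E₂ - φ = 3.3950 - 3.04 = 0.3550 eV

Ratio: KE₁/KE₂ = 1.3535/0.3550 = 3.8130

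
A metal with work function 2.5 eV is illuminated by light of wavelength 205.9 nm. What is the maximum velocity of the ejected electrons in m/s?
1.1130e+06 m/s

First, find the maximum kinetic energy:
E_photon = hc/λ = 6.0216 eV
KE_max = E_photon - φ = 6.0216 - 2.5 = 3.5216 eV

Convert to Joules: KE_max = 3.5216 × 1.602×10⁻¹⁹ J = 5.6422e-19 J

Then use KE = ½mv² to find velocity:
v = √(2·KE/m) = √(2 × 5.6422e-19 J / 9.109e-31 kg)
v = 1.1130e+06 m/s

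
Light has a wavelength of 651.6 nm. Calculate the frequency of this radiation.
4.6009e+14 Hz

Using the wave equation: c = fλ

Solving for frequency:
f = c/λ = (3×10⁸ m/s) / (651.6×10⁻⁹ m)
f = 4.6009e+14 Hz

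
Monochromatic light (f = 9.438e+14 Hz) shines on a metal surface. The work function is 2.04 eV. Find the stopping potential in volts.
1.8632 V

The stopping potential V_s satisfies: eV_s = KE_max

First, find KE_max using Einstein's equation:
E_photon = hf = (6.626×10⁻³⁴ J·s)(9.438e+14 Hz) = 3.9032 eV
KE_max = E_photon - φ = 3.9032 - 2.04 = 1.8632 eV

Since eV_s = KE_max:
V_s = KE_max/e = 1.8632 V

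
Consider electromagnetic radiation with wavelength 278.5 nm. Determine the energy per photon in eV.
4.4519 eV

Using E = hf = hc/λ:

E = hc/λ = (6.626×10⁻³⁴ J·s)(3×10⁸ m/s) / (278.5×10⁻⁹ m)
E = 4.4519 eV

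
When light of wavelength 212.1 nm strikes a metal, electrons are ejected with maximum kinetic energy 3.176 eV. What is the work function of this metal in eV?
2.67 eV

From Einstein's photoelectric equation: KE_max = hf - φ = hc/λ - φ

Rearranging for φ:
φ = hc/λ - KE_max

Calculate photon energy:
E_photon = hc/λ = 5.8456 eV

Therefore:
φ = 5.8456 - 3.176 = 2.67 eV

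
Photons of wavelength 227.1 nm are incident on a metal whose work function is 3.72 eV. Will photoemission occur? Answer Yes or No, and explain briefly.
Yes

For photoemission, the photon energy must exceed the work function.

Photon energy: E = hc/λ = 5.4595 eV
Work function: φ = 3.72 eV

Since E_photon (5.4595 eV) > φ (3.72 eV), photoemission WILL occur.
The threshold wavelength is λ₀ = hc/φ = 333.3 nm.
Since 227.1 nm < 333.3 nm, the light has sufficient energy.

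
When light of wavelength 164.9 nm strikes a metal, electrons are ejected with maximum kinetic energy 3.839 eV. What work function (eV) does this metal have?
3.68 eV

From Einstein's photoelectric equation: KE_max = hf - φ = hc/λ - φ

Rearranging for φ:
φ = hc/λ - KE_max

Calculate photon energy:
E_photon = hc/λ = 7.5188 eV

Therefore:
φ = 7.5188 - 3.839 = 3.68 eV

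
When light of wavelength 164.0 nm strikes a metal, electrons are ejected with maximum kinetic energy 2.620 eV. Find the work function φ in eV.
4.94 eV

From Einstein's photoelectric equation: KE_max = hf - φ = hc/λ - φ

Rearranging for φ:
φ = hc/λ - KE_max

Calculate photon energy:
E_photon = hc/λ = 7.5600 eV

Therefore:
φ = 7.5600 - 2.620 = 4.94 eV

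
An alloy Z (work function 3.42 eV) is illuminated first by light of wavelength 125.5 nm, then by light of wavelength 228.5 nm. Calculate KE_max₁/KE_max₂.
3.2199

Using Einstein's equation: KE_max = hc/λ - φ

For λ₁ = 125.5 nm:
E₁ = hc/λ₁ = 9.8792 eV
KE₁ = E₁ - φ = 9.8792 - 3.42 = 6.4592 eV

For λ₂ = 228.5 nm:
E₂ = hc/λ₂ = 5.4260 eV
KE₂ = E₂ - φ = 5.4260 - 3.42 = 2.0060 eV

Ratio: KE₁/KE₂ = 6.4592/2.0060 = 3.2199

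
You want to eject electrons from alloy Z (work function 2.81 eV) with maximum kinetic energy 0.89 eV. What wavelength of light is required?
335.09 nm

From Einstein's equation: KE_max = hc/λ - φ

Rearranging for λ:
hc/λ = KE_max + φ
λ = hc/(KE_max + φ)

Required photon energy:
E_photon = KE_max + φ = 0.89 + 2.81 = 3.70 eV

Required wavelength:
λ = hc/E_photon = (6.626×10⁻³⁴)(3×10⁸) / (3.70 × 1.602×10⁻¹⁹)
λ = 335.09 nm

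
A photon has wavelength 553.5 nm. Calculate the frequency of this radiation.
5.4163e+14 Hz

Using the wave equation: c = fλ

Solving for frequency:
f = c/λ = (3×10⁸ m/s) / (553.5×10⁻⁹ m)
f = 5.4163e+14 Hz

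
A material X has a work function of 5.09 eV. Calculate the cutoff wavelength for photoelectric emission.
243.58 nm

The threshold wavelength is when the photon energy equals the work function:
hc/λ₀ = φ

Solving for λ₀:
λ₀ = hc/φ = (6.626×10⁻³⁴ J·s)(3×10⁸ m/s) / (5.09 eV × 1.602×10⁻¹⁹ J/eV)
λ₀ = 243.58 nm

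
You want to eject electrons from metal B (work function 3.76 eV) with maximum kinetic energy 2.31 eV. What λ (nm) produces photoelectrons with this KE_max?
204.26 nm

From Einstein's equation: KE_max = hc/λ - φ

Rearranging for λ:
hc/λ = KE_max + φ
λ = hc/(KE_max + φ)

Required photon energy:
E_photon = KE_max + φ = 2.31 + 3.76 = 6.07 eV

Required wavelength:
λ = hc/E_photon = (6.626×10⁻³⁴)(3×10⁸) / (6.07 × 1.602×10⁻¹⁹)
λ = 204.26 nm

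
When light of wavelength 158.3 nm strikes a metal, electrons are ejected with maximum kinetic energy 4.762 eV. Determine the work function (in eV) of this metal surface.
3.07 eV

From Einstein's photoelectric equation: KE_max = hf - φ = hc/λ - φ

Rearranging for φ:
φ = hc/λ - KE_max

Calculate photon energy:
E_photon = hc/λ = 7.8322 eV

Therefore:
φ = 7.8322 - 4.762 = 3.07 eV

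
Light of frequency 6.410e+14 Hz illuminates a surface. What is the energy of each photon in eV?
2.6510 eV

Using E = hf:

E = hf = (6.626×10⁻³⁴ J·s)(6.410e+14 Hz)
E = 2.6510 eV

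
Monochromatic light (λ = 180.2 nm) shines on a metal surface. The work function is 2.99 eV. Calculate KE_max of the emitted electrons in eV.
3.8904 eV

Using Einstein's photoelectric equation: KE_max = hf - φ = hc/λ - φ

First, calculate the photon energy:
E_photon = hc/λ = (6.626×10⁻³⁴ J·s)(3×10⁸ m/s) / (180.2×10⁻⁹ m)
E_photon = 6.8804 eV

Then, the maximum kinetic energy:
KE_max = E_photon - φ = 6.8804 eV - 2.99 eV = 3.8904 eV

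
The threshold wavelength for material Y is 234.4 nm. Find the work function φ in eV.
5.29 eV

At the threshold wavelength, photon energy equals work function:
φ = hc/λ₀

Calculating:
φ = (6.626×10⁻³⁴ J·s)(3×10⁸ m/s) / (234.4×10⁻⁹ m)
φ = 5.29 eV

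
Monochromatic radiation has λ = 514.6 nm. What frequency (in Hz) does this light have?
5.8257e+14 Hz

Using the wave equation: c = fλ

Solving for frequency:
f = c/λ = (3×10⁸ m/s) / (514.6×10⁻⁹ m)
f = 5.8257e+14 Hz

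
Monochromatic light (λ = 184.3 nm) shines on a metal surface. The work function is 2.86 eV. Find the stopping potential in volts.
3.8673 V

The stopping potential V_s satisfies: eV_s = KE_max

First, find KE_max using Einstein's equation:
E_photon = hc/λ = 6.7273 eV
KE_max = E_photon - φ = 6.7273 - 2.86 = 3.8673 eV

Since eV_s = KE_max:
V_s = KE_max/e = 3.8673 V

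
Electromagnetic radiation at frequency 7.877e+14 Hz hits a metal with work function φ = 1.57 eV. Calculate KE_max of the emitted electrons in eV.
1.6877 eV

Using Einstein's photoelectric equation: KE_max = hf - φ

First, calculate the photon energy:
E_photon = hf = (6.626×10⁻³⁴ J·s)(7.877e+14 Hz)
E_photon = 3.2577 eV

Then, the maximum kinetic energy:
KE_max = E_photon - φ = 3.2577 eV - 1.57 eV = 1.6877 eV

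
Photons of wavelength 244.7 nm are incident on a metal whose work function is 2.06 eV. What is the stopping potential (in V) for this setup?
3.0068 V

The stopping potential V_s satisfies: eV_s = KE_max

First, find KE_max using Einstein's equation:
E_photon = hc/λ = 5.0668 eV
KE_max = E_photon - φ = 5.0668 - 2.06 = 3.0068 eV

Since eV_s = KE_max:
V_s = KE_max/e = 3.0068 V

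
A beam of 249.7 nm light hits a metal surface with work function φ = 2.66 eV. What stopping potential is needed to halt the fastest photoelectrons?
2.3053 V

The stopping potential V_s satisfies: eV_s = KE_max

First, find KE_max using Einstein's equation:
E_photon = hc/λ = 4.9653 eV
KE_max = E_photon - φ = 4.9653 - 2.66 = 2.3053 eV

Since eV_s = KE_max:
V_s = KE_max/e = 2.3053 V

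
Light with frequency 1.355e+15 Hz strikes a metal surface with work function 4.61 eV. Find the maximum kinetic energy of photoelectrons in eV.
0.9938 eV

Using Einstein's photoelectric equation: KE_max = hf - φ

First, calculate the photon energy:
E_photon = hf = (6.626×10⁻³⁴ J·s)(1.355e+15 Hz)
E_photon = 5.6038 eV

Then, the maximum kinetic energy:
KE_max = E_photon - φ = 5.6038 eV - 4.61 eV = 0.9938 eV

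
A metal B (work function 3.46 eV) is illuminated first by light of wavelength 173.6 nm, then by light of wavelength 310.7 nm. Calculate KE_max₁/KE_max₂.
6.9408

Using Einstein's equation: KE_max = hc/λ - φ

For λ₁ = 173.6 nm:
E₁ = hc/λ₁ = 7.1419 eV
KE₁ = E₁ - φ = 7.1419 - 3.46 = 3.6819 eV

For λ₂ = 310.7 nm:
E₂ = hc/λ₂ = 3.9905 eV
KE₂ = E₂ - φ = 3.9905 - 3.46 = 0.5305 eV

Ratio: KE₁/KE₂ = 3.6819/0.5305 = 6.9408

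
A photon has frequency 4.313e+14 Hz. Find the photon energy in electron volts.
1.7837 eV

Using E = hf:

E = hf = (6.626×10⁻³⁴ J·s)(4.313e+14 Hz)
E = 1.7837 eV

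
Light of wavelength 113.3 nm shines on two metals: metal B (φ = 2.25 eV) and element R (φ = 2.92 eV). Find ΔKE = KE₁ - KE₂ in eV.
0.6700 eV

Using KE_max = hc/λ - φ for each metal:

Photon energy: E = hc/λ = 10.9430 eV

For metal B (φ₁ = 2.25 eV):
KE₁ = E - φ₁ = 10.9430 - 2.25 = 8.6930 eV

For element R (φ₂ = 2.92 eV):
KE₂ = E - φ₂ = 10.9430 - 2.92 = 8.0230 eV

Difference:
ΔKE = KE₁ - KE₂ = 8.6930 - 8.0230 = 0.6700 eV

Note: The difference equals the difference in work functions: 2.92 - 2.25 = 0.67 eV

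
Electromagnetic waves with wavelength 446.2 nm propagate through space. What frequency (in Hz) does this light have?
6.7188e+14 Hz

Using the wave equation: c = fλ

Solving for frequency:
f = c/λ = (3×10⁸ m/s) / (446.2×10⁻⁹ m)
f = 6.7188e+14 Hz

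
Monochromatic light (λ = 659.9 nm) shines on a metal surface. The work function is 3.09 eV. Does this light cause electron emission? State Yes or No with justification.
No

For photoemission, the photon energy must exceed the work function.

Photon energy: E = hc/λ = 1.8788 eV
Work function: φ = 3.09 eV

Since E_photon (1.8788 eV) < φ (3.09 eV), photoemission will NOT occur.
The threshold wavelength is λ₀ = hc/φ = 401.2 nm.
Since 659.9 nm > 401.2 nm, the photons lack sufficient energy.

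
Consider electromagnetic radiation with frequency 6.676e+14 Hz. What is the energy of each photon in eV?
2.7610 eV

Using E = hf:

E = hf = (6.626×10⁻³⁴ J·s)(6.676e+14 Hz)
E = 2.7610 eV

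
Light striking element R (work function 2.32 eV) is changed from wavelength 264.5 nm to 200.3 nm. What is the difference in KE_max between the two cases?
1.5024 eV

Using Einstein's equation: KE_max = hc/λ - φ

For λ₁ = 264.5 nm:
KE₁ = hc/λ₁ - φ = 4.6875 - 2.32 = 2.3675 eV

For λ₂ = 200.3 nm:
KE₂ = hc/λ₂ - φ = 6.1899 - 2.32 = 3.8699 eV

Change in KE:
ΔKE = KE₂ - KE₁ = 3.8699 - 2.3675 = 1.5024 eV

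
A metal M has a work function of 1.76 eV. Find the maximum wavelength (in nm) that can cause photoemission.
704.46 nm

The threshold wavelength is when the photon energy equals the work function:
hc/λ₀ = φ

Solving for λ₀:
λ₀ = hc/φ = (6.626×10⁻³⁴ J·s)(3×10⁸ m/s) / (1.76 eV × 1.602×10⁻¹⁹ J/eV)
λ₀ = 704.46 nm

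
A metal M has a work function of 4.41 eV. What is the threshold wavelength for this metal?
281.14 nm

The threshold wavelength is when the photon energy equals the work function:
hc/λ₀ = φ

Solving for λ₀:
λ₀ = hc/φ = (6.626×10⁻³⁴ J·s)(3×10⁸ m/s) / (4.41 eV × 1.602×10⁻¹⁹ J/eV)
λ₀ = 281.14 nm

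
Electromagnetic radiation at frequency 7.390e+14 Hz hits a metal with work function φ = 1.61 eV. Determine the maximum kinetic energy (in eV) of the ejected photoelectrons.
1.4463 eV

Using Einstein's photoelectric equation: KE_max = hf - φ

First, calculate the photon energy:
E_photon = hf = (6.626×10⁻³⁴ J·s)(7.390e+14 Hz)
E_photon = 3.0563 eV

Then, the maximum kinetic energy:
KE_max = E_photon - φ = 3.0563 eV - 1.61 eV = 1.4463 eV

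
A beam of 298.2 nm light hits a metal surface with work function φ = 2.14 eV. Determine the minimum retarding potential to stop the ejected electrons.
2.0178 V

The stopping potential V_s satisfies: eV_s = KE_max

First, find KE_max using Einstein's equation:
E_photon = hc/λ = 4.1578 eV
KE_max = E_photon - φ = 4.1578 - 2.14 = 2.0178 eV

Since eV_s = KE_max:
V_s = KE_max/e = 2.0178 V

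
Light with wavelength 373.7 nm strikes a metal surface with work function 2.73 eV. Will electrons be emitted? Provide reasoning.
Yes

For photoemission, the photon energy must exceed the work function.

Photon energy: E = hc/λ = 3.3177 eV
Work function: φ = 2.73 eV

Since E_photon (3.3177 eV) > φ (2.73 eV), photoemission WILL occur.
The threshold wavelength is λ₀ = hc/φ = 454.2 nm.
Since 373.7 nm < 454.2 nm, the light has sufficient energy.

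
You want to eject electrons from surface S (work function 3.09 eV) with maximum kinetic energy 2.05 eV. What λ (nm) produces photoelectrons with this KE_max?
241.21 nm

From Einstein's equation: KE_max = hc/λ - φ

Rearranging for λ:
hc/λ = KE_max + φ
λ = hc/(KE_max + φ)

Required photon energy:
E_photon = KE_max + φ = 2.05 + 3.09 = 5.14 eV

Required wavelength:
λ = hc/E_photon = (6.626×10⁻³⁴)(3×10⁸) / (5.14 × 1.602×10⁻¹⁹)
λ = 241.21 nm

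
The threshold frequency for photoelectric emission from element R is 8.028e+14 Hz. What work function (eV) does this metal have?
3.32 eV

At the threshold frequency, photon energy equals work function:
φ = hf₀

Calculating:
φ = (6.626×10⁻³⁴ J·s)(8.028e+14 Hz)
φ = 3.32 eV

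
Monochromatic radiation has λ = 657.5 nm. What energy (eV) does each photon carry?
1.8857 eV

Using E = hf = hc/λ:

E = hc/λ = (6.626×10⁻³⁴ J·s)(3×10⁸ m/s) / (657.5×10⁻⁹ m)
E = 1.8857 eV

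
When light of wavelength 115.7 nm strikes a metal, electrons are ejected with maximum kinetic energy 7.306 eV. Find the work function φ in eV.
3.41 eV

From Einstein's photoelectric equation: KE_max = hf - φ = hc/λ - φ

Rearranging for φ:
φ = hc/λ - KE_max

Calculate photon energy:
E_photon = hc/λ = 10.7160 eV

Therefore:
φ = 10.7160 - 7.306 = 3.41 eV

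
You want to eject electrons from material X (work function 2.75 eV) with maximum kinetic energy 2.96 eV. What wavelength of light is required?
217.14 nm

From Einstein's equation: KE_max = hc/λ - φ

Rearranging for λ:
hc/λ = KE_max + φ
λ = hc/(KE_max + φ)

Required photon energy:
E_photon = KE_max + φ = 2.96 + 2.75 = 5.71 eV

Required wavelength:
λ = hc/E_photon = (6.626×10⁻³⁴)(3×10⁸) / (5.71 × 1.602×10⁻¹⁹)
λ = 217.14 nm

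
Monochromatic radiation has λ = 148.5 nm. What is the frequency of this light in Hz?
2.0188e+15 Hz

Using the wave equation: c = fλ

Solving for frequency:
f = c/λ = (3×10⁸ m/s) / (148.5×10⁻⁹ m)
f = 2.0188e+15 Hz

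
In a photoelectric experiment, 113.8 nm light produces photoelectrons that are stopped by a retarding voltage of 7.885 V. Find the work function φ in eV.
3.01 eV

The stopping potential gives the maximum kinetic energy: KE_max = eV_s = 7.885 eV

From Einstein's photoelectric equation: KE_max = hc/λ - φ
Rearranging: φ = hc/λ - KE_max

Calculate photon energy:
E_photon = hc/λ = (6.626×10⁻³⁴ J·s)(3×10⁸ m/s) / (113.8×10⁻⁹ m) = 10.8949 eV

Therefore:
φ = 10.8949 - 7.885 = 3.01 eV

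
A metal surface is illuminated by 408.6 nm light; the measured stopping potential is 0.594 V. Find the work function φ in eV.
2.44 eV

The stopping potential gives the maximum kinetic energy: KE_max = eV_s = 0.594 eV

From Einstein's photoelectric equation: KE_max = hc/λ - φ
Rearranging: φ = hc/λ - KE_max

Calculate photon energy:
E_photon = hc/λ = (6.626×10⁻³⁴ J·s)(3×10⁸ m/s) / (408.6×10⁻⁹ m) = 3.0344 eV

Therefore:
φ = 3.0344 - 0.594 = 2.44 eV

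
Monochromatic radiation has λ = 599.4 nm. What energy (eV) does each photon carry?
2.0685 eV

Using E = hf = hc/λ:

E = hc/λ = (6.626×10⁻³⁴ J·s)(3×10⁸ m/s) / (599.4×10⁻⁹ m)
E = 2.0685 eV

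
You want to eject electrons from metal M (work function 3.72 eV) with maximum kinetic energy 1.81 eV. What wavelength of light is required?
224.20 nm

From Einstein's equation: KE_max = hc/λ - φ

Rearranging for λ:
hc/λ = KE_max + φ
λ = hc/(KE_max + φ)

Required photon energy:
E_photon = KE_max + φ = 1.81 + 3.72 = 5.53 eV

Required wavelength:
λ = hc/E_photon = (6.626×10⁻³⁴)(3×10⁸) / (5.53 × 1.602×10⁻¹⁹)
λ = 224.20 nm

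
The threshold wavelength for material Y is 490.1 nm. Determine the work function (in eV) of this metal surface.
2.53 eV

At the threshold wavelength, photon energy equals work function:
φ = hc/λ₀

Calculating:
φ = (6.626×10⁻³⁴ J·s)(3×10⁸ m/s) / (490.1×10⁻⁹ m)
φ = 2.53 eV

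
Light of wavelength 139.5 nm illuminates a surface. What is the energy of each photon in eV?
8.8878 eV

Using E = hf = hc/λ:

E = hc/λ = (6.626×10⁻³⁴ J·s)(3×10⁸ m/s) / (139.5×10⁻⁹ m)
E = 8.8878 eV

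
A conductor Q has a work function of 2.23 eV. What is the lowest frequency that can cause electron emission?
5.3921e+14 Hz

The threshold frequency is when the photon energy equals the work function:
hf₀ = φ

Solving for f₀:
f₀ = φ/h = (2.23 eV × 1.602×10⁻¹⁹ J/eV) / (6.626×10⁻³⁴ J·s)
f₀ = 5.3921e+14 Hz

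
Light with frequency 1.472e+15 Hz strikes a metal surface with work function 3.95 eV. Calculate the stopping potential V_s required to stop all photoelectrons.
2.1377 V

The stopping potential V_s satisfies: eV_s = KE_max

First, find KE_max using Einstein's equation:
E_photon = hf = (6.626×10⁻³⁴ J·s)(1.472e+15 Hz) = 6.0877 eV
KE_max = E_photon - φ = 6.0877 - 3.95 = 2.1377 eV

Since eV_s = KE_max:
V_s = KE_max/e = 2.1377 V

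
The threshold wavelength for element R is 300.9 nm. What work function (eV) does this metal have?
4.12 eV

At the threshold wavelength, photon energy equals work function:
φ = hc/λ₀

Calculating:
φ = (6.626×10⁻³⁴ J·s)(3×10⁸ m/s) / (300.9×10⁻⁹ m)
φ = 4.12 eV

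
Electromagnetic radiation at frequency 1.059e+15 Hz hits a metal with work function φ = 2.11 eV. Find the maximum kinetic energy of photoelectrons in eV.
2.2697 eV

Using Einstein's photoelectric equation: KE_max = hf - φ

First, calculate the photon energy:
E_photon = hf = (6.626×10⁻³⁴ J·s)(1.059e+15 Hz)
E_photon = 4.3797 eV

Then, the maximum kinetic energy:
KE_max = E_photon - φ = 4.3797 eV - 2.11 eV = 2.2697 eV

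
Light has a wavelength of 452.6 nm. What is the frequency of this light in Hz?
6.6238e+14 Hz

Using the wave equation: c = fλ

Solving for frequency:
f = c/λ = (3×10⁸ m/s) / (452.6×10⁻⁹ m)
f = 6.6238e+14 Hz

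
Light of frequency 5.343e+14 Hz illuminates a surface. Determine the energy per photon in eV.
2.2097 eV

Using E = hf:

E = hf = (6.626×10⁻³⁴ J·s)(5.343e+14 Hz)
E = 2.2097 eV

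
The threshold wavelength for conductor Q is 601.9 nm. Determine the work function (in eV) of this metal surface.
2.06 eV

At the threshold wavelength, photon energy equals work function:
φ = hc/λ₀

Calculating:
φ = (6.626×10⁻³⁴ J·s)(3×10⁸ m/s) / (601.9×10⁻⁹ m)
φ = 2.06 eV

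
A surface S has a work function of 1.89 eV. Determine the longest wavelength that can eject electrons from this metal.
656.00 nm

The threshold wavelength is when the photon energy equals the work function:
hc/λ₀ = φ

Solving for λ₀:
λ₀ = hc/φ = (6.626×10⁻³⁴ J·s)(3×10⁸ m/s) / (1.89 eV × 1.602×10⁻¹⁹ J/eV)
λ₀ = 656.00 nm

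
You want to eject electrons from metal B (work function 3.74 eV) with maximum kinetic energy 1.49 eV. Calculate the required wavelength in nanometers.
237.06 nm

From Einstein's equation: KE_max = hc/λ - φ

Rearranging for λ:
hc/λ = KE_max + φ
λ = hc/(KE_max + φ)

Required photon energy:
E_photon = KE_max + φ = 1.49 + 3.74 = 5.23 eV

Required wavelength:
λ = hc/E_photon = (6.626×10⁻³⁴)(3×10⁸) / (5.23 × 1.602×10⁻¹⁹)
λ = 237.06 nm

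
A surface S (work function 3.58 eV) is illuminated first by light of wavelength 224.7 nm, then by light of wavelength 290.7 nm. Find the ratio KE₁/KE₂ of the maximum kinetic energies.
2.8288

Using Einstein's equation: KE_max = hc/λ - φ

For λ₁ = 224.7 nm:
E₁ = hc/λ₁ = 5.5178 eV
KE₁ = E₁ - φ = 5.5178 - 3.58 = 1.9378 eV

For λ₂ = 290.7 nm:
E₂ = hc/λ₂ = 4.2650 eV
KE₂ = E₂ - φ = 4.2650 - 3.58 = 0.6850 eV

Ratio: KE₁/KE₂ = 1.9378/0.6850 = 2.8288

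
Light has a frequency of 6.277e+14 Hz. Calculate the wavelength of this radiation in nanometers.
477.60 nm

Using the wave equation: c = fλ

Solving for wavelength:
λ = c/f = (3×10⁸ m/s) / (6.277e+14 Hz)
λ = 477.60 nm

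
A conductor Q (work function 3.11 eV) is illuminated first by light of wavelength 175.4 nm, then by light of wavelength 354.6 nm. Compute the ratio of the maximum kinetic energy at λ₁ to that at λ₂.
10.2436

Using Einstein's equation: KE_max = hc/λ - φ

For λ₁ = 175.4 nm:
E₁ = hc/λ₁ = 7.0687 eV
KE₁ = E₁ - φ = 7.0687 - 3.11 = 3.9587 eV

For λ₂ = 354.6 nm:
E₂ = hc/λ₂ = 3.4965 eV
KE₂ = E₂ - φ = 3.4965 - 3.11 = 0.3865 eV

Ratio: KE₁/KE₂ = 3.9587/0.3865 = 10.2436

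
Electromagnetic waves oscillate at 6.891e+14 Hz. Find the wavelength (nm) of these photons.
435.05 nm

Using the wave equation: c = fλ

Solving for wavelength:
λ = c/f = (3×10⁸ m/s) / (6.891e+14 Hz)
λ = 435.05 nm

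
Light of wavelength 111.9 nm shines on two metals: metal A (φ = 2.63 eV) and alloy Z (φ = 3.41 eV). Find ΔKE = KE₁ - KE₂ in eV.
0.7800 eV

Using KE_max = hc/λ - φ for each metal:

Photon energy: E = hc/λ = 11.0799 eV

For metal A (φ₁ = 2.63 eV):
KE₁ = E - φ₁ = 11.0799 - 2.63 = 8.4499 eV

For alloy Z (φ₂ = 3.41 eV):
KE₂ = E - φ₂ = 11.0799 - 3.41 = 7.6699 eV

Difference:
ΔKE = KE₁ - KE₂ = 8.4499 - 7.6699 = 0.7800 eV

Note: The difference equals the difference in work functions: 3.41 - 2.63 = 0.78 eV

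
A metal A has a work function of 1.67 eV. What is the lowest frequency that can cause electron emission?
4.0380e+14 Hz

The threshold frequency is when the photon energy equals the work function:
hf₀ = φ

Solving for f₀:
f₀ = φ/h = (1.67 eV × 1.602×10⁻¹⁹ J/eV) / (6.626×10⁻³⁴ J·s)
f₀ = 4.0380e+14 Hz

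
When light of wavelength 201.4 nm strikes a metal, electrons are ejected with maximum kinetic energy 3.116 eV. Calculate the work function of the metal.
3.04 eV

From Einstein's photoelectric equation: KE_max = hf - φ = hc/λ - φ

Rearranging for φ:
φ = hc/λ - KE_max

Calculate photon energy:
E_photon = hc/λ = 6.1561 eV

Therefore:
φ = 6.1561 - 3.116 = 3.04 eV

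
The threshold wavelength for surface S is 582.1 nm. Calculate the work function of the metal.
2.13 eV

At the threshold wavelength, photon energy equals work function:
φ = hc/λ₀

Calculating:
φ = (6.626×10⁻³⁴ J·s)(3×10⁸ m/s) / (582.1×10⁻⁹ m)
φ = 2.13 eV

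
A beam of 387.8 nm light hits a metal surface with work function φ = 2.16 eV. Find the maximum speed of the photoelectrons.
6.0400e+05 m/s

First, find the maximum kinetic energy:
E_photon = hc/λ = 3.1971 eV
KE_max = E_photon - φ = 3.1971 - 2.16 = 1.0371 eV

Convert to Joules: KE_max = 1.0371 × 1.602×10⁻¹⁹ J = 1.6616e-19 J

Then use KE = ½mv² to find velocity:
v = √(2·KE/m) = √(2 × 1.6616e-19 J / 9.109e-31 kg)
v = 6.0400e+05 m/s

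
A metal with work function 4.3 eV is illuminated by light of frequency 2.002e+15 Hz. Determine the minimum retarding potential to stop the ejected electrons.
3.9796 V

The stopping potential V_s satisfies: eV_s = KE_max

First, find KE_max using Einstein's equation:
E_photon = hf = (6.626×10⁻³⁴ J·s)(2.002e+15 Hz) = 8.2796 eV
KE_max = E_photon - φ = 8.2796 - 4.3 = 3.9796 eV

Since eV_s = KE_max:
V_s = KE_max/e = 3.9796 V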